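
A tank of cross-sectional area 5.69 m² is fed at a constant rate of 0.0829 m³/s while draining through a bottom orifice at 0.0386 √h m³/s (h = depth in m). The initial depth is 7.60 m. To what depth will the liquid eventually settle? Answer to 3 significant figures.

Level balance: A dh/dt = 0.0829 − 0.0386 √h. Setting dh/dt = 0:
Q_in = 0.0386 √h_ss ⇒ √h_ss = 0.0829/0.0386 = 2.1477.
h_ss = 2.1477² = 4.6125 m. (Since h₀ = 7.60 m > h_ss, the level will fall toward this value.)

4.61 m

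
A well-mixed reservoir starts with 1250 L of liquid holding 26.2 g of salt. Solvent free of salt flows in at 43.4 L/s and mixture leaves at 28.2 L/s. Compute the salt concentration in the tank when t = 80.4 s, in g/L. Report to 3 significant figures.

0.00299 g/L

Total volume: dV/dt = Q_in − Q_out = 15.200 L/s, so V(t) = 1250 + 15.200 t and V(80.4) = 2472.1 L.
Solute balance: dm/dt = 0 − Q_out C = −Q_out m/V(t).
dm/m = −Q_out dt/(V₀ + 15.200 t); integrating gives ln(m/m₀) = −(Q_out/(Q_in−Q_out)) ln(V/V₀).
m = m₀ (V₀/V)^(Q_out/(Q_in−Q_out)) = 26.2 × (1250/2472.1)^(1.8553) = 7.3937 g.
C = m/V = 7.3937/2472.1 = 0.0029909 g/L.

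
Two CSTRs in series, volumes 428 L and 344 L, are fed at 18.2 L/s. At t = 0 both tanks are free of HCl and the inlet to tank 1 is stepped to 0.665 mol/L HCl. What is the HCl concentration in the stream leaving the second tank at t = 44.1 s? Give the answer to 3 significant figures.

0.410 mol/L

Each tank obeys Vᵢ dCᵢ/dt = Q(Cᵢ₋₁ − Cᵢ), so τᵢ = Vᵢ/Q.
τ₁ = 428/18.2 = 23.516 s; τ₂ = 344/18.2 = 18.901 s.
Solving the cascade with C₁(0)=C₂(0)=0 gives C₂(t) = C_in[1 − (τ₁ e^(−t/τ₁) − τ₂ e^(−t/τ₂))/(τ₁ − τ₂)].
At t = 44.1: e^(−t/τ₁) = 0.15331, e^(−t/τ₂) = 0.096985.
C₂ = 0.665·[1 − (23.516·0.15331 − 18.901·0.096985)/(4.6154)] = 0.665·0.61602 = 0.40965 mol/L.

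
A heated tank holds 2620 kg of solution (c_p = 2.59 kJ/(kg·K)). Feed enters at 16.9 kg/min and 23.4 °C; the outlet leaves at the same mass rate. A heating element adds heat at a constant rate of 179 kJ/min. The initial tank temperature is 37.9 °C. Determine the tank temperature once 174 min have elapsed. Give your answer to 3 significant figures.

M c_p dT/dt = ṁ c_p (T_in − T) + Q̇.
Rearrange: dT/dt = (T_ss − T)/τ with τ = M/ṁ = 155.03 min and T_ss = T_in + Q̇/(ṁ c_p) = 27.489 °C.
Solution: T(t) = T_ss + (T₀ − T_ss) e^(−t/τ).
T(174) = 27.489 + (10.411)·e^(−174/155.03) = 27.489 + (10.411)·0.32551 = 30.878 °C.

30.9 °C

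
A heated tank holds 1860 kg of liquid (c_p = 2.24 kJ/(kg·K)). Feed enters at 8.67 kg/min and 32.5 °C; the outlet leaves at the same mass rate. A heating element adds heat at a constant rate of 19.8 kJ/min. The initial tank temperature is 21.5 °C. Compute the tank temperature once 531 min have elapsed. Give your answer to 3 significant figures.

32.5 °C

Unsteady energy balance on the tank contents: M c_p dT/dt = ṁ c_p (T_in − T) + 19.8.
τ = M/ṁ = 214.53 min; T_ss = T_in + Q̇/(ṁ c_p) = 32.5 + 19.8/(8.67·2.24) = 33.520 °C.
T approaches T_ss exponentially: T(t) = T_ss + (T₀ − T_ss) e^(−t/τ).
T(531) = 33.520 + (-12.020)·e^(−531/214.53) = 33.520 + (-12.020)·0.084151 = 32.508 °C.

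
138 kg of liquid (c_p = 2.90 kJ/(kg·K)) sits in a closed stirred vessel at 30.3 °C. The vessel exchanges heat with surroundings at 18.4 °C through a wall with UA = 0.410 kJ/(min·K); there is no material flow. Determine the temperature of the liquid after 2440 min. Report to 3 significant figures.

M c_p dT/dt = −UA(T − T_amb).
dT/dt = (T_ss − T)/τ with T_ss = T_amb = 18.400 °C, τ = M c_p/UA = 138·2.90/0.410 = 976.10 min.
Integrating: T(t) = T_ss + (T₀ − T_ss) e^(−t/τ).
T(2440) = 18.400 + (11.900)·0.082106 = 19.377 °C.

19.4 °C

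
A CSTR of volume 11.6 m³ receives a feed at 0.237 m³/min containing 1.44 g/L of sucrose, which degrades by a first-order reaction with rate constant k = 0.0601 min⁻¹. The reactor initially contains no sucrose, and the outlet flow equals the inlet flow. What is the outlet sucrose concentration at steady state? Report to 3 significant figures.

Accumulation = in − out − consumed: V dC/dt = Q C_in − Q C − k V C.
Steady state (dC/dt = 0): C_ss = Q C_in/(Q + kV) = C_in/(1 + kV/Q).
C_ss = 0.237·1.44/(0.237 + 0.0601·11.6) = 0.34128/0.93416 = 0.36533 g/L.

0.365 g/L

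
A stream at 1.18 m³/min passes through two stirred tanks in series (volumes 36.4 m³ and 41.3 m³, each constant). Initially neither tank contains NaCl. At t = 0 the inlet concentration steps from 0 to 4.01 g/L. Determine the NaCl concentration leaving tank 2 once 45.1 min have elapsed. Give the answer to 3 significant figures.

Species balance on tank i: dCᵢ/dt = (Cᵢ₋₁ − Cᵢ)/τᵢ with τᵢ = Vᵢ/Q.
τ₁ = 36.4/1.18 = 30.847 min; τ₂ = 41.3/1.18 = 35.000 min.
Solving the cascade with C₁(0)=C₂(0)=0 gives C₂(t) = C_in[1 − (τ₁ e^(−t/τ₁) − τ₂ e^(−t/τ₂))/(τ₁ − τ₂)].
At t = 45.1: e^(−t/τ₁) = 0.23176, e^(−t/τ₂) = 0.27566.
C₂ = 4.01·[1 − (30.847·0.23176 − 35.000·0.27566)/(-4.1525)] = 4.01·0.39822 = 1.5969 g/L.

1.60 g/L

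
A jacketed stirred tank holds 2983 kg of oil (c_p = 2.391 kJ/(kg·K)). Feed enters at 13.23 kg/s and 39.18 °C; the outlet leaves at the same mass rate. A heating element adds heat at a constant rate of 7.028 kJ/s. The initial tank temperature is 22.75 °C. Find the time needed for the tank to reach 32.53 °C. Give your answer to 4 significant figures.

M c_p dT/dt = ṁ c_p (T_in − T) + Q̇.
τ = M/ṁ = 225.472 s; T_ss = T_in + Q̇/(ṁ c_p) = 39.4022 °C.
T(t) = T_ss + (T₀ − T_ss) e^(−t/τ). Set T = 32.53:
e^(−t/τ) = (32.53 − 39.4022)/(22.75 − 39.4022) = 0.412689
t = −225.472 · ln(0.412689) = 199.557 s.

199.6 s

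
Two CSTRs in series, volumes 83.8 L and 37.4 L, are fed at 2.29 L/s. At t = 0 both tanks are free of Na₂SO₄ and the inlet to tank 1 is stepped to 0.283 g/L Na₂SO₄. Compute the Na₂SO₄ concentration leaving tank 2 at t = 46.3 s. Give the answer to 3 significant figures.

Each tank obeys Vᵢ dCᵢ/dt = Q(Cᵢ₋₁ − Cᵢ), so τᵢ = Vᵢ/Q.
τ₁ = 83.8/2.29 = 36.594 s; τ₂ = 37.4/2.29 = 16.332 s.
Tank 1: C₁ = C_in(1 − e^(−t/τ₁)). Tank 2 (τ₁ ≠ τ₂): C₂ = C_in[1 − (τ₁ e^(−t/τ₁) − τ₂ e^(−t/τ₂))/(τ₁ − τ₂)].
At t = 46.3: e^(−t/τ₁) = 0.28217, e^(−t/τ₂) = 0.058722.
C₂ = 0.283·[1 − (36.594·0.28217 − 16.332·0.058722)/(20.262)] = 0.283·0.53772 = 0.15217 g/L.

0.152 g/L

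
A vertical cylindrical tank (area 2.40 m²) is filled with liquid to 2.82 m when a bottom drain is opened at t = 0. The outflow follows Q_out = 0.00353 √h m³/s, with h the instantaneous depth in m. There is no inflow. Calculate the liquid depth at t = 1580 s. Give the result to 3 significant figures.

Mass balance (ρ constant): A dh/dt = −0.00353 √h.
This is separable: 2 d(√h)/dt = −0.00353/A, so √h = √h₀ − (0.00353/(2A)) t.
√h = √2.82 − 0.00353·1580/(2·2.40) = 1.6793 − 1.1620 = 0.51733.
h = 0.51733² = 0.26763 m.

0.268 m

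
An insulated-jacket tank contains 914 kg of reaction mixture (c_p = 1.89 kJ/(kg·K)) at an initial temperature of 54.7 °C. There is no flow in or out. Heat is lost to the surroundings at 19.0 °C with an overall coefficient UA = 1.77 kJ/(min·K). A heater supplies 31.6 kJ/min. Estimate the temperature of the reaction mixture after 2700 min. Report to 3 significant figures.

Heat balance on the well-mixed liquid: M c_p dT/dt = −UA(T − T_amb) + Q̇.
dT/dt = (T_ss − T)/τ with T_ss = T_amb + Q̇/UA = 19.0 + 31.6/1.77 = 36.853 °C, τ = M c_p/UA = 914·1.89/1.77 = 975.97 min.
Integrating: T(t) = T_ss + (T₀ − T_ss) e^(−t/τ).
T(2700) = 36.853 + (17.847)·0.062882 = 37.975 °C.

38.0 °C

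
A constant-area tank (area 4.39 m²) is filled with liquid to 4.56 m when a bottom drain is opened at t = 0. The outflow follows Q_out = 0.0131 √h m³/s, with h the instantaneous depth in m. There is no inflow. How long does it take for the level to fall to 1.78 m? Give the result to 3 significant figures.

Volume balance on the tank: A dh/dt = −0.0131 √h.
This is separable: 2 d(√h)/dt = −0.0131/A, so √h = √h₀ − (0.0131/(2A)) t.
t = 2A(√h₀ − √h)/0.0131 = 2·4.39·(√4.56 − √1.78)/0.0131
  = 8.7800 × (2.1354 − 1.3342) / 0.0131 = 537.02 s.

537 s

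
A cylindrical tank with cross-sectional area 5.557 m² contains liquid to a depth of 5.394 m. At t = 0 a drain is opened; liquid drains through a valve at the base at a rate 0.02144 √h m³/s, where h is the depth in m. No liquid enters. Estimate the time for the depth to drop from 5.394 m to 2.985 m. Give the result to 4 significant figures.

308.3 s

With no inflow, A dh/dt = −0.02144 √h.
This is separable: 2 d(√h)/dt = −0.02144/A, so √h = √h₀ − (0.02144/(2A)) t.
t = 2A(√h₀ − √h)/0.02144 = 2·5.557·(√5.394 − √2.985)/0.02144
  = 11.1140 × (2.32250 − 1.72772) / 0.02144 = 308.322 s.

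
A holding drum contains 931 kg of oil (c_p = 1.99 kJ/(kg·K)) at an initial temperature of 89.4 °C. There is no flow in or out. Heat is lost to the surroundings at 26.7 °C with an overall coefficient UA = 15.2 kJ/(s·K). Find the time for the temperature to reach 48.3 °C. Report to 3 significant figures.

130 s

First-law balance (no shaft work): M c_p dT/dt = −UA(T − T_amb).
τ = M c_p/UA = 121.89 s; T_ss = T_amb = 26.700 °C.
T(t) = T_ss + (T₀ − T_ss)e^(−t/τ); set T = 48.3:
t = −τ ln[(T − T_ss)/(T₀ − T_ss)] = −121.89 · ln(0.34450) = 129.89 s.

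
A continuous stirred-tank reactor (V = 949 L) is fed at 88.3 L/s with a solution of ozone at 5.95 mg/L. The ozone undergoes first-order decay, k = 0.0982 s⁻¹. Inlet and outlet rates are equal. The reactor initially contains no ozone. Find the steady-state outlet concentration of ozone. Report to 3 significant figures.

2.89 mg/L

V dC/dt = Q(C_in − C) − k V C.
Steady state (dC/dt = 0): C_ss = Q C_in/(Q + kV) = C_in/(1 + kV/Q).
C_ss = 88.3·5.95/(88.3 + 0.0982·949) = 525.38/181.49 = 2.8948 mg/L.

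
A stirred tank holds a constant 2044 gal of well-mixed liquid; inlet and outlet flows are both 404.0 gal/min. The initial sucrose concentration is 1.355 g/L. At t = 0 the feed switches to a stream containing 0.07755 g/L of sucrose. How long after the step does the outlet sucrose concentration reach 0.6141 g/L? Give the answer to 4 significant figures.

4.389 min

Transient balance on the dissolved component: V dC/dt = Q(C_in − C), so τ = V/Q = 5.05941 min.
C(t) = C_in + (C₀ − C_in) e^(−t/τ). Set C = 0.6141 and solve for t:
e^(−t/τ) = (C − C_in)/(C₀ − C_in) = (0.6141 − 0.07755)/(1.355 − 0.07755) = 0.420016
t = −τ ln(…) = 5.05941 × 0.867461 = 4.38884 min.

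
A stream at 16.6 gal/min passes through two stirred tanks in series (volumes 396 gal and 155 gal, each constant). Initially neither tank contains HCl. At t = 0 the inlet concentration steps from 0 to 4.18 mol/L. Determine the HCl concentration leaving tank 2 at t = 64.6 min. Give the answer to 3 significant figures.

Species balance on tank i: dCᵢ/dt = (Cᵢ₋₁ − Cᵢ)/τᵢ with τᵢ = Vᵢ/Q.
τ₁ = 396/16.6 = 23.855 min; τ₂ = 155/16.6 = 9.3373 min.
Tank 1: C₁ = C_in(1 − e^(−t/τ₁)). Tank 2 (τ₁ ≠ τ₂): C₂ = C_in[1 − (τ₁ e^(−t/τ₁) − τ₂ e^(−t/τ₂))/(τ₁ − τ₂)].
At t = 64.6: e^(−t/τ₁) = 0.066671, e^(−t/τ₂) = 0.00098936.
C₂ = 4.18·[1 − (23.855·0.066671 − 9.3373·0.00098936)/(14.518)] = 4.18·0.89109 = 3.7247 mol/L.

3.72 mol/L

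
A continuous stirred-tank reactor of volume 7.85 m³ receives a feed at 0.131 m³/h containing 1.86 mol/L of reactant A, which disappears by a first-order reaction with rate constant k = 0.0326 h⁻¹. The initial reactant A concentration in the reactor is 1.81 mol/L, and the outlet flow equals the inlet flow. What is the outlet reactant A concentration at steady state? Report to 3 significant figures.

V dC/dt = Q(C_in − C) − k V C.
At steady state: 0 = Q C_in − (Q + kV) C_ss, so C_ss = Q C_in/(Q + kV).
C_ss = 0.131·1.86/(0.131 + 0.0326·7.85) = 0.24366/0.38691 = 0.62976 mol/L.

0.630 mol/L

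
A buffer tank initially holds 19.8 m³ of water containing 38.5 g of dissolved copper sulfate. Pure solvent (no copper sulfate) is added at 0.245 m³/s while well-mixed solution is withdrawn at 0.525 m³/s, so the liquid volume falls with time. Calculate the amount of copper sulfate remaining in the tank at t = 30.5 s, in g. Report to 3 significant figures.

13.4 g

Let m(t) be the amount of copper sulfate. Volume: V(t) = V₀ + (Q_in − Q_out) t = 19.8 − 0.28000 t; V(30.5) = 11.260 m³.
Species balance (pure solvent in): dm/dt = −Q_out · m/V(t).
Separate: dm/m = −Q_out dt/V(t) ⇒ ln(m/m₀) = −(Q_out/(Q_in−Q_out)) ln(V/V₀).
m = m₀ (V₀/V)^(Q_out/(Q_in−Q_out)) = 38.5 × (19.8/11.260)^(-1.8750) = 13.361 g.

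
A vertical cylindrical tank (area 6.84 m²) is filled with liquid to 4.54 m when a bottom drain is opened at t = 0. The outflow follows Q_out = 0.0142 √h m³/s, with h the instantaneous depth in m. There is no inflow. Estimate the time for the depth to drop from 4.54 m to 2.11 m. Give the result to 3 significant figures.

A dh/dt = −Q_out = −0.0142 √h.
Separate and integrate: 2(√h − √h₀) = −(0.0142/A) t.
t = 2A(√h₀ − √h)/0.0142 = 2·6.84·(√4.54 − √2.11)/0.0142
  = 13.680 × (2.1307 − 1.4526) / 0.0142 = 653.31 s.

653 s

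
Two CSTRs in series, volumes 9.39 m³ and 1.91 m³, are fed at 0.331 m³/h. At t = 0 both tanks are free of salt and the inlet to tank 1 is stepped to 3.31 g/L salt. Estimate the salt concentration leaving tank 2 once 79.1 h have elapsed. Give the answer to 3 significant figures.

3.05 g/L

Species balance on tank i: dCᵢ/dt = (Cᵢ₋₁ − Cᵢ)/τᵢ with τᵢ = Vᵢ/Q.
τ₁ = 9.39/0.331 = 28.369 h; τ₂ = 1.91/0.331 = 5.7704 h.
Tank 1: C₁ = C_in(1 − e^(−t/τ₁)). Tank 2 (τ₁ ≠ τ₂): C₂ = C_in[1 − (τ₁ e^(−t/τ₁) − τ₂ e^(−t/τ₂))/(τ₁ − τ₂)].
At t = 79.1: e^(−t/τ₁) = 0.061526, e^(−t/τ₂) = 1.1136e-06.
C₂ = 3.31·[1 − (28.369·0.061526 − 5.7704·1.1136e-06)/(22.598)] = 3.31·0.92276 = 3.0543 g/L.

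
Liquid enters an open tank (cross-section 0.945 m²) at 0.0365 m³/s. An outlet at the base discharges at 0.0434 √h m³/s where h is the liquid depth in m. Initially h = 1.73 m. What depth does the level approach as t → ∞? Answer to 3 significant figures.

0.707 m

Level balance: A dh/dt = 0.0365 − 0.0434 √h. Setting dh/dt = 0:
Q_in = 0.0434 √h_ss ⇒ √h_ss = 0.0365/0.0434 = 0.84101.
h_ss = 0.84101² = 0.70730 m. (Since h₀ = 1.73 m > h_ss, the level will fall toward this value.)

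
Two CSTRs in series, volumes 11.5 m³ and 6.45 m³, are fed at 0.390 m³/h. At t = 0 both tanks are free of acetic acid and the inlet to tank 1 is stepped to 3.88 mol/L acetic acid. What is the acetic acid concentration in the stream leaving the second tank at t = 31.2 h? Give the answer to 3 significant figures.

Each tank obeys Vᵢ dCᵢ/dt = Q(Cᵢ₋₁ − Cᵢ), so τᵢ = Vᵢ/Q.
τ₁ = 11.5/0.390 = 29.487 h; τ₂ = 6.45/0.390 = 16.538 h.
Tank 1: C₁ = C_in(1 − e^(−t/τ₁)). Tank 2 (τ₁ ≠ τ₂): C₂ = C_in[1 − (τ₁ e^(−t/τ₁) − τ₂ e^(−t/τ₂))/(τ₁ − τ₂)].
At t = 31.2: e^(−t/τ₁) = 0.34712, e^(−t/τ₂) = 0.15160.
C₂ = 3.88·[1 − (29.487·0.34712 − 16.538·0.15160)/(12.949)] = 3.88·0.40316 = 1.5643 mol/L.

1.56 mol/L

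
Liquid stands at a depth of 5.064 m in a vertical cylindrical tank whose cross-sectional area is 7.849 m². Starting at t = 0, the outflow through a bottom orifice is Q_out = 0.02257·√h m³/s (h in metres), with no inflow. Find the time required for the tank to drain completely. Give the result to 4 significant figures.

With no inflow, A dh/dt = −0.02257 √h.
This is separable: 2 d(√h)/dt = −0.02257/A, so √h = √h₀ − (0.02257/(2A)) t.
Tank is empty when √h = 0: t_empty = 2A√h₀/0.02257.
t_empty = 2·7.849·√5.064/0.02257 = 15.6980·2.25033/0.02257 = 1565.16 s.

1565 s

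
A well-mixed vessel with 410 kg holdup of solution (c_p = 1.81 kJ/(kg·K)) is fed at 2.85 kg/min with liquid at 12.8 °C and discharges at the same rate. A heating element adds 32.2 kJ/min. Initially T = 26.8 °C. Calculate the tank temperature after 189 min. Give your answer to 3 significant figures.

21.1 °C

M c_p dT/dt = ṁ c_p (T_in − T) + Q̇.
τ = M/ṁ = 143.86 min; T_ss = T_in + Q̇/(ṁ c_p) = 12.8 + 32.2/(2.85·1.81) = 19.042 °C.
Solution: T(t) = T_ss + (T₀ − T_ss) e^(−t/τ).
T(189) = 19.042 + (7.7579)·e^(−189/143.86) = 19.042 + (7.7579)·0.26880 = 21.127 °C.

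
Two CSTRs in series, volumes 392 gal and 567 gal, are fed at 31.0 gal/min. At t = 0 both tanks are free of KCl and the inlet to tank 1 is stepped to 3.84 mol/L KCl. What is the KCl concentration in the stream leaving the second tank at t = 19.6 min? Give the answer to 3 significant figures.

1.40 mol/L

Time constants: τᵢ = Vᵢ/Q for each well-mixed tank.
τ₁ = 392/31.0 = 12.645 min; τ₂ = 567/31.0 = 18.290 min.
Solving the cascade with C₁(0)=C₂(0)=0 gives C₂(t) = C_in[1 − (τ₁ e^(−t/τ₁) − τ₂ e^(−t/τ₂))/(τ₁ − τ₂)].
At t = 19.6: e^(−t/τ₁) = 0.21225, e^(−t/τ₂) = 0.34246.
C₂ = 3.84·[1 − (12.645·0.21225 − 18.290·0.34246)/(-5.6452)] = 3.84·0.36587 = 1.4049 mol/L.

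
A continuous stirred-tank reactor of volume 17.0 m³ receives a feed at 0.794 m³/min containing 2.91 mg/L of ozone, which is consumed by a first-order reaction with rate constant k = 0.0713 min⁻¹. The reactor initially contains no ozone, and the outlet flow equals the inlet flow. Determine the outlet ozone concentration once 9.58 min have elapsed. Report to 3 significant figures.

V dC/dt = Q(C_in − C) − k V C.
This is linear with rate a = Q/V + k = 0.11801 min⁻¹.
C_ss = Q C_in/(Q + kV) = 1.1518 mg/L; C(t) = C_ss + (C₀ − C_ss) e^(−a t).
C(9.58) = 1.1518 + (-1.1518)·e^(−0.11801·9.58) = 1.1518 + (-1.1518)·0.32287 = 0.77989 mg/L.

0.780 mg/L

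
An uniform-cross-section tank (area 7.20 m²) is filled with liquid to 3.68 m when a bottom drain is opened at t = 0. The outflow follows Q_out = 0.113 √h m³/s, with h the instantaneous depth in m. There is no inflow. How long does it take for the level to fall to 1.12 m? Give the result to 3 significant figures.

A dh/dt = −Q_out = −0.113 √h.
∫ h^(−1/2) dh = −(0.113/A) ∫ dt, giving 2√h = 2√h₀ − (0.113/A) t.
t = 2A(√h₀ − √h)/0.113 = 2·7.20·(√3.68 − √1.12)/0.113
  = 14.400 × (1.9183 − 1.0583) / 0.113 = 109.60 s.

110 s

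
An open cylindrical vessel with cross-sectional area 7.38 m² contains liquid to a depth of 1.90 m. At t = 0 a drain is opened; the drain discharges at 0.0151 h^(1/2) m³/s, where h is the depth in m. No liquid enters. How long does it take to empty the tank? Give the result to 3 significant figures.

A dh/dt = −Q_out = −0.0151 √h.
Separate and integrate: 2(√h − √h₀) = −(0.0151/A) t.
Tank is empty when √h = 0: t_empty = 2A√h₀/0.0151.
t_empty = 2·7.38·√1.90/0.0151 = 14.760·1.3784/0.0151 = 1347.4 s.

1350 s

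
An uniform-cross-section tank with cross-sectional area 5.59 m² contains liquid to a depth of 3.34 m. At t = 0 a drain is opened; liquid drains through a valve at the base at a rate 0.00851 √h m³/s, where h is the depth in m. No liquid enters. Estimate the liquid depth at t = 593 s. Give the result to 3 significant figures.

With no inflow, A dh/dt = −0.00851 √h.
Separate and integrate: 2(√h − √h₀) = −(0.00851/A) t.
√h = √3.34 − 0.00851·593/(2·5.59) = 1.8276 − 0.45138 = 1.3762.
h = 1.3762² = 1.8939 m.

1.89 m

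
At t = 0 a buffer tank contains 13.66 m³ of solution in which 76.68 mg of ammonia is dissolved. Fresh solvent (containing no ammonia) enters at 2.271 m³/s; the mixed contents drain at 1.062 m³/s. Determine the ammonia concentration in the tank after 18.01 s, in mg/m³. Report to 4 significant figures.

Total volume: dV/dt = Q_in − Q_out = 1.20900 m³/s, so V(t) = 13.66 + 1.20900 t and V(18.01) = 35.4341 m³.
No ammonia enters, so dm/dt = −Q_out · (m/V).
dm/m = −Q_out dt/(V₀ + 1.20900 t); integrating gives ln(m/m₀) = −(Q_out/(Q_in−Q_out)) ln(V/V₀).
m = m₀ (V₀/V)^(Q_out/(Q_in−Q_out)) = 76.68 × (13.66/35.4341)^(0.878412) = 33.1929 mg.
C = m/V = 33.1929/35.4341 = 0.936751 mg/m³.

0.9368 mg/m³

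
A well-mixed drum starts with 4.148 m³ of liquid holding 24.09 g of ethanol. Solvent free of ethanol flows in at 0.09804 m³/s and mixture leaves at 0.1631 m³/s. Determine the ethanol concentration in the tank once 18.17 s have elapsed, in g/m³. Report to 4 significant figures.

Let m(t) be the amount of ethanol. Volume: V(t) = V₀ + (Q_in − Q_out) t = 4.148 − 0.0650600 t; V(18.17) = 2.96586 m³.
Species balance (pure solvent in): dm/dt = −Q_out · m/V(t).
dm/m = −Q_out dt/(V₀ − 0.0650600 t); integrating gives ln(m/m₀) = −(Q_out/(Q_in−Q_out)) ln(V/V₀).
m = m₀ (V₀/V)^(Q_out/(Q_in−Q_out)) = 24.09 × (4.148/2.96586)^(-2.50692) = 10.3898 g.
C = m/V = 10.3898/2.96586 = 3.50315 g/m³.

3.503 g/m³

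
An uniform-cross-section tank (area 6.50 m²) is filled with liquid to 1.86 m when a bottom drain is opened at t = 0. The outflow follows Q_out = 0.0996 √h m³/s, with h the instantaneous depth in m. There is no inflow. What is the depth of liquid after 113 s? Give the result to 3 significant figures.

A dh/dt = −Q_out = −0.0996 √h.
This is separable: 2 d(√h)/dt = −0.0996/A, so √h = √h₀ − (0.0996/(2A)) t.
√h = √1.86 − 0.0996·113/(2·6.50) = 1.3638 − 0.86575 = 0.49806.
h = 0.49806² = 0.24807 m.

0.248 m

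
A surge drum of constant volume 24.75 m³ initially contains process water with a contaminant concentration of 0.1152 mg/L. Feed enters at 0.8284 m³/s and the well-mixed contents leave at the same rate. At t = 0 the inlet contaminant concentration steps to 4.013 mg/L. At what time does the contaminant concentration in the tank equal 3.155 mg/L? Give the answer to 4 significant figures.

Species balance: V dC/dt = Q(C_in − C) ⇒ τ = V/Q = 29.8769 s.
C(t) = C_in + (C₀ − C_in) e^(−t/τ). Set C = 3.155 and solve for t:
e^(−t/τ) = (C − C_in)/(C₀ − C_in) = (3.155 − 4.013)/(0.1152 − 4.013) = 0.220124
t = −τ ln(…) = 29.8769 × 1.51356 = 45.2205 s.

45.22 s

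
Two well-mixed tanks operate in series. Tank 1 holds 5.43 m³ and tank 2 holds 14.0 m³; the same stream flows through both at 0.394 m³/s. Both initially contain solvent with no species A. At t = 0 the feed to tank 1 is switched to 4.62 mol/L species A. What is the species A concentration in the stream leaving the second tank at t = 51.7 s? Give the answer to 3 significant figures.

2.93 mol/L

Each tank obeys Vᵢ dCᵢ/dt = Q(Cᵢ₋₁ − Cᵢ), so τᵢ = Vᵢ/Q.
τ₁ = 5.43/0.394 = 13.782 s; τ₂ = 14.0/0.394 = 35.533 s.
Solving the cascade with C₁(0)=C₂(0)=0 gives C₂(t) = C_in[1 − (τ₁ e^(−t/τ₁) − τ₂ e^(−t/τ₂))/(τ₁ − τ₂)].
At t = 51.7: e^(−t/τ₁) = 0.023486, e^(−t/τ₂) = 0.23340.
C₂ = 4.62·[1 − (13.782·0.023486 − 35.533·0.23340)/(-21.751)] = 4.62·0.63359 = 2.9272 mol/L.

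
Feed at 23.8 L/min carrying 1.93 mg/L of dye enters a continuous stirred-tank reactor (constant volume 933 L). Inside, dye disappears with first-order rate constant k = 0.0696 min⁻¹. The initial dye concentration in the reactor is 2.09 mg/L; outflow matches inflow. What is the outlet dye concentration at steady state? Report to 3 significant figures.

V dC/dt = Q(C_in − C) − k V C.
At steady state: 0 = Q C_in − (Q + kV) C_ss, so C_ss = Q C_in/(Q + kV).
C_ss = 23.8·1.93/(23.8 + 0.0696·933) = 45.934/88.737 = 0.51764 mg/L.

0.518 mg/L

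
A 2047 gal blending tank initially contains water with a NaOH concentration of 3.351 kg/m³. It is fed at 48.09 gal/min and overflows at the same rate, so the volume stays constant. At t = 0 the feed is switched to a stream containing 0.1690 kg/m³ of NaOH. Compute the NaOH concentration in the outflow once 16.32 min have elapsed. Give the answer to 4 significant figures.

2.338 kg/m³

Mass balance on the solute (V constant): V dC/dt = Q(C_in − C).
Time constant τ = V/Q = 2047/48.09 = 42.5660 min.
Solution: C(t) = C_in + (C₀ − C_in) e^(−t/τ).
C(16.32) = 0.1690 + (3.351 − 0.1690)·e^(−16.32/42.5660) = 0.1690 + (3.18200)·0.681537 = 2.33765 kg/m³.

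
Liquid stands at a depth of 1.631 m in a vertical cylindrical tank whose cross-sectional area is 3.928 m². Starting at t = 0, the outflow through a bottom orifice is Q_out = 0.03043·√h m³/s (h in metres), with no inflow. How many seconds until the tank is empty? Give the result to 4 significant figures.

Unsteady balance on liquid volume: A dh/dt = −0.03043 √h.
This is separable: 2 d(√h)/dt = −0.03043/A, so √h = √h₀ − (0.03043/(2A)) t.
Set h = 0: 2√h₀ = (0.03043/A) t_empty ⇒ t_empty = 2A√h₀/0.03043.
t_empty = 2·3.928·√1.631/0.03043 = 7.85600·1.27711/0.03043 = 329.706 s.

329.7 s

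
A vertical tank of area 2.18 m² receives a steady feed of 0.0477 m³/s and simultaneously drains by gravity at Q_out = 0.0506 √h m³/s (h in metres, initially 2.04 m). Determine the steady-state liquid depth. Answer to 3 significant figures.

A dh/dt = Q_in − 0.0506 √h. Steady state requires inflow = outflow:
Q_in = 0.0506 √h_ss ⇒ √h_ss = 0.0477/0.0506 = 0.94269.
h_ss = 0.94269² = 0.88866 m. (Since h₀ = 2.04 m > h_ss, the level will fall toward this value.)

0.889 m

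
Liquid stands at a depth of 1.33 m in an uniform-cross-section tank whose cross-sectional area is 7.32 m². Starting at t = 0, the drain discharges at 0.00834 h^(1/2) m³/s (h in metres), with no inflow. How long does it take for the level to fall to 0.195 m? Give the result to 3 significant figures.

A dh/dt = −Q_out = −0.00834 √h.
This is separable: 2 d(√h)/dt = −0.00834/A, so √h = √h₀ − (0.00834/(2A)) t.
t = 2A(√h₀ − √h)/0.00834 = 2·7.32·(√1.33 − √0.195)/0.00834
  = 14.640 × (1.1533 − 0.44159) / 0.00834 = 1249.3 s.

1250 s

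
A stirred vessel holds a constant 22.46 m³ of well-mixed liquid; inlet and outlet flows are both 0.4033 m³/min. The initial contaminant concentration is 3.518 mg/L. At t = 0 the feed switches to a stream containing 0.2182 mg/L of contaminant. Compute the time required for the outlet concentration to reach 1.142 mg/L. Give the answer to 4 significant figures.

70.90 min

Species balance on the tank: V dC/dt = Q(C_in − C), so τ = V/Q = 55.6906 min.
C(t) = C_in + (C₀ − C_in) e^(−t/τ). Set C = 1.142 and solve for t:
e^(−t/τ) = (C − C_in)/(C₀ − C_in) = (1.142 − 0.2182)/(3.518 − 0.2182) = 0.279956
t = −τ ln(…) = 55.6906 × 1.27312 = 70.9008 min.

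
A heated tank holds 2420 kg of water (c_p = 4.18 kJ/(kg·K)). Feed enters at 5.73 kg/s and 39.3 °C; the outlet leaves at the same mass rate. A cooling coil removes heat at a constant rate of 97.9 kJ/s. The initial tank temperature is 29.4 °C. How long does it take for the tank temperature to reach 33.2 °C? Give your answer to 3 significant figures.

448 s

M c_p dT/dt = ṁ c_p (T_in − T) − Q̇.
τ = M/ṁ = 422.34 s; T_ss = T_in − Q̇/(ṁ c_p) = 35.213 °C.
T(t) = T_ss + (T₀ − T_ss) e^(−t/τ). Set T = 33.2:
e^(−t/τ) = (33.2 − 35.213)/(29.4 − 35.213) = 0.34624
t = −422.34 · ln(0.34624) = 447.94 s.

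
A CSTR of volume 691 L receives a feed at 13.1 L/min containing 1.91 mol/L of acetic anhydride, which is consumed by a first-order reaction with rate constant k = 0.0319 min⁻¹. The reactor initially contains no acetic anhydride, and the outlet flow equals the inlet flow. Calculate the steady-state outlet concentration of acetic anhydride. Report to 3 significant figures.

0.712 mol/L

V dC/dt = Q(C_in − C) − k V C.
At steady state: 0 = Q C_in − (Q + kV) C_ss, so C_ss = Q C_in/(Q + kV).
C_ss = 13.1·1.91/(13.1 + 0.0319·691) = 25.021/35.143 = 0.71198 mol/L.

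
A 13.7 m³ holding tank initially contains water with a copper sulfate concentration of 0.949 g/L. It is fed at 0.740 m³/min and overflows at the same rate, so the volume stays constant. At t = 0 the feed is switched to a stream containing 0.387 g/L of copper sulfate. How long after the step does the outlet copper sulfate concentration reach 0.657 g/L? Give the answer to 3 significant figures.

13.6 min

Species balance: V dC/dt = Q(C_in − C) ⇒ τ = V/Q = 18.514 min.
C(t) = C_in + (C₀ − C_in) e^(−t/τ). Set C = 0.657 and solve for t:
e^(−t/τ) = (C − C_in)/(C₀ − C_in) = (0.657 − 0.387)/(0.949 − 0.387) = 0.48043
t = −τ ln(…) = 18.514 × 0.73308 = 13.572 min.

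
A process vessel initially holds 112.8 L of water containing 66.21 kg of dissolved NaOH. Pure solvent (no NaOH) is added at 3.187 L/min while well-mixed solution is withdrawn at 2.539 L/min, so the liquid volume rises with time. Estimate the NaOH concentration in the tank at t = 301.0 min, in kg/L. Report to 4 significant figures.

0.004209 kg/L

Let m(t) be the amount of NaOH. Volume: V(t) = V₀ + (Q_in − Q_out) t = 112.8 + 0.648000 t; V(301.0) = 307.848 L.
Solute balance: dm/dt = 0 − Q_out C = −Q_out m/V(t).
dm/m = −Q_out dt/(V₀ + 0.648000 t); integrating gives ln(m/m₀) = −(Q_out/(Q_in−Q_out)) ln(V/V₀).
m = m₀ (V₀/V)^(Q_out/(Q_in−Q_out)) = 66.21 × (112.8/307.848)^(3.91821) = 1.29562 kg.
C = m/V = 1.29562/307.848 = 0.00420863 kg/L.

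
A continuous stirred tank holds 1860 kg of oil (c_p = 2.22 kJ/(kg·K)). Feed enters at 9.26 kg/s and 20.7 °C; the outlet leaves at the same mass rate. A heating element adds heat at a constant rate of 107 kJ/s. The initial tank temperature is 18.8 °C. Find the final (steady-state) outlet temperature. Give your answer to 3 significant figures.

Heat balance on the well-mixed liquid: M c_p dT/dt = ṁ c_p (T_in − T) + 107.
At steady state dT/dt = 0 ⇒ T_ss = T_in + Q̇/(ṁ c_p) = 20.7 + 107/(9.26·2.22) = 25.905 °C.

25.9 °C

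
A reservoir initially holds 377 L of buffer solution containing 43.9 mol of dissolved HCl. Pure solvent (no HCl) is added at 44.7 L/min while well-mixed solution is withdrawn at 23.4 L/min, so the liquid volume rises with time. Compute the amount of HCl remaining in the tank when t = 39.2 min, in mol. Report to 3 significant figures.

12.2 mol

Let m(t) be the amount of HCl. Volume: V(t) = V₀ + (Q_in − Q_out) t = 377 + 21.300 t; V(39.2) = 1212.0 L.
No HCl enters, so dm/dt = −Q_out · (m/V).
dm/m = −Q_out dt/(V₀ + 21.300 t); integrating gives ln(m/m₀) = −(Q_out/(Q_in−Q_out)) ln(V/V₀).
m = m₀ (V₀/V)^(Q_out/(Q_in−Q_out)) = 43.9 × (377/1212.0)^(1.0986) = 12.171 mol.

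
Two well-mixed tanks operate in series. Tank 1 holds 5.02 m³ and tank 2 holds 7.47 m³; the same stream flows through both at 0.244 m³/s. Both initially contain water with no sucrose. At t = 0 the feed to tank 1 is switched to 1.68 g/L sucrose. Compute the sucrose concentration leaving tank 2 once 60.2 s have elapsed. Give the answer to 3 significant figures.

1.15 g/L

Species balance on tank i: dCᵢ/dt = (Cᵢ₋₁ − Cᵢ)/τᵢ with τᵢ = Vᵢ/Q.
τ₁ = 5.02/0.244 = 20.574 s; τ₂ = 7.47/0.244 = 30.615 s.
Tank 1: C₁ = C_in(1 − e^(−t/τ₁)). Tank 2 (τ₁ ≠ τ₂): C₂ = C_in[1 − (τ₁ e^(−t/τ₁) − τ₂ e^(−t/τ₂))/(τ₁ − τ₂)].
At t = 60.2: e^(−t/τ₁) = 0.053608, e^(−t/τ₂) = 0.13996.
C₂ = 1.68·[1 − (20.574·0.053608 − 30.615·0.13996)/(-10.041)] = 1.68·0.68310 = 1.1476 g/L.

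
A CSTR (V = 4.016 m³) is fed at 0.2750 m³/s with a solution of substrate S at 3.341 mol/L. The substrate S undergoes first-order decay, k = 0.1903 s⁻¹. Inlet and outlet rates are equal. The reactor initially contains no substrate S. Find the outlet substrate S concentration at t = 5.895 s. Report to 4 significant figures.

Accumulation = in − out − consumed: V dC/dt = Q C_in − Q C − k V C.
dC/dt = (Q/V) C_in − (Q/V + k) C; effective rate a = Q/V + k = 0.0684761 + 0.1903 = 0.258776 s⁻¹.
C_ss = Q C_in/(Q + kV) = 0.884079 mol/L; C(t) = C_ss + (C₀ − C_ss) e^(−a t).
C(5.895) = 0.884079 + (-0.884079)·e^(−0.258776·5.895) = 0.884079 + (-0.884079)·0.217516 = 0.691778 mol/L.

0.6918 mol/L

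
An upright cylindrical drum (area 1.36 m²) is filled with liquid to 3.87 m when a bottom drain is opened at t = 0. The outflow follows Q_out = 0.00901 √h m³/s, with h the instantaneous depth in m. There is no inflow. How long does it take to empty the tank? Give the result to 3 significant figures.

Mass balance (ρ constant): A dh/dt = −0.00901 √h.
This is separable: 2 d(√h)/dt = −0.00901/A, so √h = √h₀ − (0.00901/(2A)) t.
Set h = 0: 2√h₀ = (0.00901/A) t_empty ⇒ t_empty = 2A√h₀/0.00901.
t_empty = 2·1.36·√3.87/0.00901 = 2.7200·1.9672/0.00901 = 593.88 s.

594 s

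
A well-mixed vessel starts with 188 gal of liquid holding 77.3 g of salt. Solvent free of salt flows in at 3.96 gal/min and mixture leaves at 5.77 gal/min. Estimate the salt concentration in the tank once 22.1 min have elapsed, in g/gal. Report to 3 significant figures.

0.244 g/gal

Let m(t) be the amount of salt. Volume: V(t) = V₀ + (Q_in − Q_out) t = 188 − 1.8100 t; V(22.1) = 148.00 gal.
Species balance (pure solvent in): dm/dt = −Q_out · m/V(t).
Separate: dm/m = −Q_out dt/V(t) ⇒ ln(m/m₀) = −(Q_out/(Q_in−Q_out)) ln(V/V₀).
m = m₀ (V₀/V)^(Q_out/(Q_in−Q_out)) = 77.3 × (188/148.00)^(-3.1878) = 36.055 g.
C = m/V = 36.055/148.00 = 0.24362 g/gal.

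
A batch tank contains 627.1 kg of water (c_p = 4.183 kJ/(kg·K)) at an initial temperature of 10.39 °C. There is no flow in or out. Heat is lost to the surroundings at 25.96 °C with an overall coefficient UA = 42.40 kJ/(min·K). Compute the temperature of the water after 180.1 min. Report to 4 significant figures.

25.11 °C

M c_p dT/dt = −UA(T − T_amb).
dT/dt = (T_ss − T)/τ with T_ss = T_amb = 25.9600 °C, τ = M c_p/UA = 627.1·4.183/42.40 = 61.8670 min.
Solution: T(t) = T_ss + (T₀ − T_ss) e^(−t/τ).
T(180.1) = 25.9600 + (-15.5700)·0.0544166 = 25.1127 °C.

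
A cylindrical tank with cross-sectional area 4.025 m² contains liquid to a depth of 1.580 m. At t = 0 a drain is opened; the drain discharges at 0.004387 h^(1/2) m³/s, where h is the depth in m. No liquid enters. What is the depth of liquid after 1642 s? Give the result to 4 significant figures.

0.1311 m

With no inflow, A dh/dt = −0.004387 √h.
Separate and integrate: 2(√h − √h₀) = −(0.004387/A) t.
√h = √1.580 − 0.004387·1642/(2·4.025) = 1.25698 − 0.894839 = 0.362142.
h = 0.362142² = 0.131146 m.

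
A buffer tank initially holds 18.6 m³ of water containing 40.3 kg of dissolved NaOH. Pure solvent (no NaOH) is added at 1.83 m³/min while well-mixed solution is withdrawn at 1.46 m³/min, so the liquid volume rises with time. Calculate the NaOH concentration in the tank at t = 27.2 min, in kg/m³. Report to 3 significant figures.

0.255 kg/m³

Total volume: dV/dt = Q_in − Q_out = 0.37000 m³/min, so V(t) = 18.6 + 0.37000 t and V(27.2) = 28.664 m³.
Species balance (pure solvent in): dm/dt = −Q_out · m/V(t).
Separate: dm/m = −Q_out dt/V(t) ⇒ ln(m/m₀) = −(Q_out/(Q_in−Q_out)) ln(V/V₀).
m = m₀ (V₀/V)^(Q_out/(Q_in−Q_out)) = 40.3 × (18.6/28.664)^(3.9459) = 7.3141 kg.
C = m/V = 7.3141/28.664 = 0.25517 kg/m³.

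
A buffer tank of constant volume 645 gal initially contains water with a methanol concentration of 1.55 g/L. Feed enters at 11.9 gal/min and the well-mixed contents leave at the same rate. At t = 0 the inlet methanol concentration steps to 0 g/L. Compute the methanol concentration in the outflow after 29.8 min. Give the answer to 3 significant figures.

Mass balance on the solute (V constant): V dC/dt = Q(C_in − C).
Rewrite as dC/dt + C/τ = C_in/τ, τ = V/Q = 54.202 min.
Solution: C(t) = C_in + (C₀ − C_in) e^(−t/τ).
C(29.8) = 0 + (1.55 − 0)·e^(−29.8/54.202) = 0 + (1.5500)·0.57707 = 0.89445 g/L.

0.894 g/L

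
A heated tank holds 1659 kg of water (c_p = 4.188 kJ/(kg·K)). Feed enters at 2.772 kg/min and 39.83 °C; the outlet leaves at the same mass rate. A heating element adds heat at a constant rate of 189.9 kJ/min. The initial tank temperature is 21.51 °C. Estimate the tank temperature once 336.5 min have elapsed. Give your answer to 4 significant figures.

M c_p dT/dt = ṁ c_p (T_in − T) + Q̇.
τ = M/ṁ = 598.485 min; T_ss = T_in + Q̇/(ṁ c_p) = 39.83 + 189.9/(2.772·4.188) = 56.1878 °C.
Solution: T(t) = T_ss + (T₀ − T_ss) e^(−t/τ).
T(336.5) = 56.1878 + (-34.6778)·e^(−336.5/598.485) = 56.1878 + (-34.6778)·0.569923 = 36.4241 °C.

36.42 °C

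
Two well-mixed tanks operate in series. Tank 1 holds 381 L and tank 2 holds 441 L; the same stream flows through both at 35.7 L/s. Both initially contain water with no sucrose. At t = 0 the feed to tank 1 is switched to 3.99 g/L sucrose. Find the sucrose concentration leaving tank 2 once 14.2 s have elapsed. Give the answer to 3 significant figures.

Time constants: τᵢ = Vᵢ/Q for each well-mixed tank.
τ₁ = 381/35.7 = 10.672 s; τ₂ = 441/35.7 = 12.353 s.
Tank 1: C₁ = C_in(1 − e^(−t/τ₁)). Tank 2 (τ₁ ≠ τ₂): C₂ = C_in[1 − (τ₁ e^(−t/τ₁) − τ₂ e^(−t/τ₂))/(τ₁ − τ₂)].
At t = 14.2: e^(−t/τ₁) = 0.26433, e^(−t/τ₂) = 0.31679.
C₂ = 3.99·[1 − (10.672·0.26433 − 12.353·0.31679)/(-1.6807)] = 3.99·0.35012 = 1.3970 g/L.

1.40 g/L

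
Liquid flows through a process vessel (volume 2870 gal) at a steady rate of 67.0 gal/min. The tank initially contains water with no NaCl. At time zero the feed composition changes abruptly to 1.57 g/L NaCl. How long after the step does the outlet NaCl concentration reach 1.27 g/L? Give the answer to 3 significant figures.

Transient balance on the dissolved component: V dC/dt = Q(C_in − C), so τ = V/Q = 42.836 min.
C(t) = C_in + (C₀ − C_in) e^(−t/τ). Set C = 1.27 and solve for t:
e^(−t/τ) = (C − C_in)/(C₀ − C_in) = (1.27 − 1.57)/(0 − 1.57) = 0.19108
t = −τ ln(…) = 42.836 × 1.6550 = 70.895 min.

70.9 min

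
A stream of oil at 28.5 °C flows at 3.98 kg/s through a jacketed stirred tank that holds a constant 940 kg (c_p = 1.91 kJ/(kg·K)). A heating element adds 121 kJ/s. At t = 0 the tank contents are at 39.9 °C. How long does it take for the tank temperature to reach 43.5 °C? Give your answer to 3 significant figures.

377 s

Unsteady energy balance on the tank contents: M c_p dT/dt = ṁ c_p (T_in − T) + 121.
τ = M/ṁ = 236.18 s; T_ss = T_in + Q̇/(ṁ c_p) = 44.417 °C.
T(t) = T_ss + (T₀ − T_ss) e^(−t/τ). Set T = 43.5:
e^(−t/τ) = (43.5 − 44.417)/(39.9 − 44.417) = 0.20306
t = −236.18 · ln(0.20306) = 376.53 s.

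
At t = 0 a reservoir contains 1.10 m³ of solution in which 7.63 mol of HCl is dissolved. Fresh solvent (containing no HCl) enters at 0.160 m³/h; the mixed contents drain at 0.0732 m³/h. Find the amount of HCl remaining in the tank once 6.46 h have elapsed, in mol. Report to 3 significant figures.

5.39 mol

Let m(t) be the amount of HCl. Volume: V(t) = V₀ + (Q_in − Q_out) t = 1.10 + 0.086800 t; V(6.46) = 1.6607 m³.
No HCl enters, so dm/dt = −Q_out · (m/V).
dm/m = −Q_out dt/(V₀ + 0.086800 t); integrating gives ln(m/m₀) = −(Q_out/(Q_in−Q_out)) ln(V/V₀).
m = m₀ (V₀/V)^(Q_out/(Q_in−Q_out)) = 7.63 × (1.10/1.6607)^(0.84332) = 5.3908 mol.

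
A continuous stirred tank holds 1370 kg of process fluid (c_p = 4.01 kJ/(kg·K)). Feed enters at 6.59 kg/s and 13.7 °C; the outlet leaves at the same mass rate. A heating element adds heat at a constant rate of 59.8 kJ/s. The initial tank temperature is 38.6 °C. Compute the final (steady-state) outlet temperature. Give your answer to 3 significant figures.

16.0 °C

First-law balance (no shaft work): M c_p dT/dt = ṁ c_p (T_in − T) + 59.8.
At steady state dT/dt = 0 ⇒ T_ss = T_in + Q̇/(ṁ c_p) = 13.7 + 59.8/(6.59·4.01) = 15.963 °C.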